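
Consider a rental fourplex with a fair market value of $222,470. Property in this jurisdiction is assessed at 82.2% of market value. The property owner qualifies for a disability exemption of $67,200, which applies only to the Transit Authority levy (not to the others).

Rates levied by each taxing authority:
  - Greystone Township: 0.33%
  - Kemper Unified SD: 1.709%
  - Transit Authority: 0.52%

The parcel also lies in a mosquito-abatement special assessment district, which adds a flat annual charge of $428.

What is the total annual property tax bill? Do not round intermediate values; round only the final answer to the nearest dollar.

$4,758

Assessed value = $222,470 × 0.822 = $182,870.34
Greystone Township: $182,870.34 × 0.0033 = $603.472122
Kemper Unified SD: $182,870.34 × 0.01709 = $3,125.2541106
Transit Authority: ($182,870.34 − $67,200) × 0.0052 = $115,670.34 × 0.0052 = $601.485768
Levies subtotal = $4,330.2120006
Total = $4,330.2120006 + $428 = $4,758.2120006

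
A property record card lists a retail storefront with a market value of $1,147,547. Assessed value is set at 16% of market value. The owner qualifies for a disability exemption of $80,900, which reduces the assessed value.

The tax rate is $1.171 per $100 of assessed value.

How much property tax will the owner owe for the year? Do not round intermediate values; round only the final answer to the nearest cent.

$1,202.71

Assessed value = $1,147,547 × 0.16 = $183,607.52
Taxable value = $183,607.52 − $80,900 = $102,707.52
Tax = $102,707.52 × 0.01171 = $1,202.7050592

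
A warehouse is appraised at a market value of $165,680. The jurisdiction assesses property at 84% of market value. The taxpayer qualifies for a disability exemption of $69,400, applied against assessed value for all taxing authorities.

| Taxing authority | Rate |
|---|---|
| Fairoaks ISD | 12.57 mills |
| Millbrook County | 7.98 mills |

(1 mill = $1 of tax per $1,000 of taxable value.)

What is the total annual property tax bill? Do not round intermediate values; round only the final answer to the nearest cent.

Assessed value = $165,680 × 0.84 = $139,171.2
Taxable value = $139,171.2 − $69,400 = $69,771.2
Fairoaks ISD: $69,771.2 × 0.01257 = $877.023984
Millbrook County: $69,771.2 × 0.00798 = $556.774176
Total = $877.023984 + $556.774176 = $1,433.79816

$1,433.80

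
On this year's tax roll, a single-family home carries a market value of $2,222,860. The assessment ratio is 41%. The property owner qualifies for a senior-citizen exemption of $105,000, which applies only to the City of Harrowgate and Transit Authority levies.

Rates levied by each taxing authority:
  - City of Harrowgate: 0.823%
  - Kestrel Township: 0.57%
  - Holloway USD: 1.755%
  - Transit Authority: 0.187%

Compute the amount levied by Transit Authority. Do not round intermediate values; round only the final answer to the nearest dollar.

$1,508

Assessed value = $2,222,860 × 0.41 = $911,372.6
Transit Authority taxable value = $911,372.6 − $105,000 = $806,372.6
Transit Authority levy = $806,372.6 × 0.00187 = $1,507.916762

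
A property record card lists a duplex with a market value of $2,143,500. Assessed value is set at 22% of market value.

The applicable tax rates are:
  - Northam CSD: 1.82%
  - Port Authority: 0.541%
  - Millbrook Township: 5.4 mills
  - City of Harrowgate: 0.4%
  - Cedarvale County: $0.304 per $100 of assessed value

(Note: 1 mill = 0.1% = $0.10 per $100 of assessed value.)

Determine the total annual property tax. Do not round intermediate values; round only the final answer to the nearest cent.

$17,000.10

Assessed value = $2,143,500 × 0.22 = $471,570
Northam CSD: $471,570 × 0.0182 = $8,582.574
Port Authority: $471,570 × 0.00541 = $2,551.1937
Millbrook Township: $471,570 × 0.0054 = $2,546.478
City of Harrowgate: $471,570 × 0.004 = $1,886.28
Cedarvale County: $471,570 × 0.00304 = $1,433.5728
Total = $17,000.0985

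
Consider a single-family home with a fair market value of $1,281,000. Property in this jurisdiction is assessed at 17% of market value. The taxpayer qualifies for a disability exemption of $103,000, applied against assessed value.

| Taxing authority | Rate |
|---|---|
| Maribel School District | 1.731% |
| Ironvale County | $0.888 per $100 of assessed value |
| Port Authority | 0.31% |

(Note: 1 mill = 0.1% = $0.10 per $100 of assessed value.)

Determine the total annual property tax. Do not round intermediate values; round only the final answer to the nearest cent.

Assessed value = $1,281,000 × 0.17 = $217,770
Taxable value = $217,770 − $103,000 = $114,770
Maribel School District: $114,770 × 0.01731 = $1,986.6687
Ironvale County: $114,770 × 0.00888 = $1,019.1576
Port Authority: $114,770 × 0.0031 = $355.787
Total = $3,361.6133

$3,361.61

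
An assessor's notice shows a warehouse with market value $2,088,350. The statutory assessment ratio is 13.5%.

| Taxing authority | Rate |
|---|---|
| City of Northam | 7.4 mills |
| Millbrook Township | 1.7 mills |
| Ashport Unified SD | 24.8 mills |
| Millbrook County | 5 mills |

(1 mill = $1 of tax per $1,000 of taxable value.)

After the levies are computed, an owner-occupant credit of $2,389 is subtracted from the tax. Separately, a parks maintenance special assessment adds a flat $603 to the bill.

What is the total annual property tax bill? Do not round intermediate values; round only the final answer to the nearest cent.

$9,180.97

Assessed value = $2,088,350 × 0.135 = $281,927.25
City of Northam: $281,927.25 × 0.0074 = $2,086.26165
Millbrook Township: $281,927.25 × 0.0017 = $479.276325
Ashport Unified SD: $281,927.25 × 0.0248 = $6,991.7958
Millbrook County: $281,927.25 × 0.005 = $1,409.63625
Levies subtotal = $10,966.970025
After credit = $10,966.970025 − $2,389 = $8,577.970025
Total = $8,577.970025 + $603 = $9,180.970025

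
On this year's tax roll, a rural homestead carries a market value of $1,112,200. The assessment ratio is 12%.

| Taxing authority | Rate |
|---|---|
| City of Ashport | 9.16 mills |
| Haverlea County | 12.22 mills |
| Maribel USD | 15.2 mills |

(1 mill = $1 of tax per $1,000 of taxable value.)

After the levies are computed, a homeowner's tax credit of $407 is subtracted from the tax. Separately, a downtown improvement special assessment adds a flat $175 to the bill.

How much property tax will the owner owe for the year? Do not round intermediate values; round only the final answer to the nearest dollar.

$4,650

Assessed value = $1,112,200 × 0.12 = $133,464
City of Ashport: $133,464 × 0.00916 = $1,222.53024
Haverlea County: $133,464 × 0.01222 = $1,630.93008
Maribel USD: $133,464 × 0.0152 = $2,028.6528
Levies subtotal = $4,882.11312
After credit = $4,882.11312 − $407 = $4,475.11312
Total = $4,475.11312 + $175 = $4,650.11312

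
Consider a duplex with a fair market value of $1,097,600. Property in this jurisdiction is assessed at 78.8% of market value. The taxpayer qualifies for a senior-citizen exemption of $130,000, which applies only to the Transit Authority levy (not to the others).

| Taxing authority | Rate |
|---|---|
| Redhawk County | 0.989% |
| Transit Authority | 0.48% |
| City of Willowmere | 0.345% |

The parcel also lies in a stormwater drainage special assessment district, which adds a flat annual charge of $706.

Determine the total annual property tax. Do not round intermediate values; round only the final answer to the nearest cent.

$15,771.45

Assessed value = $1,097,600 × 0.788 = $864,908.8
Redhawk County: $864,908.8 × 0.00989 = $8,553.948032
Transit Authority: ($864,908.8 − $130,000) × 0.0048 = $734,908.8 × 0.0048 = $3,527.56224
City of Willowmere: $864,908.8 × 0.00345 = $2,983.93536
Levies subtotal = $15,065.445632
Total = $15,065.445632 + $706 = $15,771.445632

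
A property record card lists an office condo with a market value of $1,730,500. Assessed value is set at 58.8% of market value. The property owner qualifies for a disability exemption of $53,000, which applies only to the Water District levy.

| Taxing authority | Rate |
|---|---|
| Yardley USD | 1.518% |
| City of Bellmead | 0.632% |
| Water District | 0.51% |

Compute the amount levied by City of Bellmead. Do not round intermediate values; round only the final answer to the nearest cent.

Assessed value = $1,730,500 × 0.588 = $1,017,534
City of Bellmead taxable value = $1,017,534 (exemption does not apply)
City of Bellmead levy = $1,017,534 × 0.00632 = $6,430.81488

$6,430.81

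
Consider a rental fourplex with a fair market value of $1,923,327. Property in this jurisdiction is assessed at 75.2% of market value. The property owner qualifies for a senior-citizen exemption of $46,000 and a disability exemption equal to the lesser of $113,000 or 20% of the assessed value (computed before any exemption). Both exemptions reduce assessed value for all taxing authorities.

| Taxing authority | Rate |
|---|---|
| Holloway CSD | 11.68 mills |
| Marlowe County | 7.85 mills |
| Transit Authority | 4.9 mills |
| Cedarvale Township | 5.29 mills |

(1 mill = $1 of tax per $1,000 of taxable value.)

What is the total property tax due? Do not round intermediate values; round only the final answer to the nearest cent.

$38,259.80

Assessed value = $1,923,327 × 0.752 = $1,446,341.904
Disability exemption = min($113,000, 20% × $1,446,341.904) = min($113,000, $289,268.3808) = $113,000 (dollar cap binds)
Taxable value = $1,446,341.904 − $46,000 − $113,000 = $1,287,341.904
Holloway CSD: $1,287,341.904 × 0.01168 = $15,036.15343872
Marlowe County: $1,287,341.904 × 0.00785 = $10,105.6339464
Transit Authority: $1,287,341.904 × 0.0049 = $6,307.9753296
Cedarvale Township: $1,287,341.904 × 0.00529 = $6,810.03867216
Total = $38,259.80138688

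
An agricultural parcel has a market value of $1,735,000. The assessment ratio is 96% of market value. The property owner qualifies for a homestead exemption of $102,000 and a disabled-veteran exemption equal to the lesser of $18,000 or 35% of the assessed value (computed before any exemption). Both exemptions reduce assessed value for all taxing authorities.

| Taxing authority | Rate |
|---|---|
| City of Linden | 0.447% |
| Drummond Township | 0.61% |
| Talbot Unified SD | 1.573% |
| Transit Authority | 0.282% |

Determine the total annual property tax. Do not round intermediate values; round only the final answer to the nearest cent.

Assessed value = $1,735,000 × 0.96 = $1,665,600
Disabled-veteran exemption = min($18,000, 35% × $1,665,600) = min($18,000, $582,960) = $18,000 (dollar cap binds)
Taxable value = $1,665,600 − $102,000 − $18,000 = $1,545,600
City of Linden: $1,545,600 × 0.00447 = $6,908.832
Drummond Township: $1,545,600 × 0.0061 = $9,428.16
Talbot Unified SD: $1,545,600 × 0.01573 = $24,312.288
Transit Authority: $1,545,600 × 0.00282 = $4,358.592
Total = $45,007.872

$45,007.87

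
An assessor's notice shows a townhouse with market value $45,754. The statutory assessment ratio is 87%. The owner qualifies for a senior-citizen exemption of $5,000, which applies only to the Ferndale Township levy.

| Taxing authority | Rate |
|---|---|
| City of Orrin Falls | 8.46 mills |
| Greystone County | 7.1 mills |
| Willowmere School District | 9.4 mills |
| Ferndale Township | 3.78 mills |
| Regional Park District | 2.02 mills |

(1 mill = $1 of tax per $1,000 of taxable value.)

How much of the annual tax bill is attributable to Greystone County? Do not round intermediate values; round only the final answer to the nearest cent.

$282.62

Assessed value = $45,754 × 0.87 = $39,805.98
Greystone County taxable value = $39,805.98 (exemption does not apply)
Greystone County levy = $39,805.98 × 0.0071 = $282.622458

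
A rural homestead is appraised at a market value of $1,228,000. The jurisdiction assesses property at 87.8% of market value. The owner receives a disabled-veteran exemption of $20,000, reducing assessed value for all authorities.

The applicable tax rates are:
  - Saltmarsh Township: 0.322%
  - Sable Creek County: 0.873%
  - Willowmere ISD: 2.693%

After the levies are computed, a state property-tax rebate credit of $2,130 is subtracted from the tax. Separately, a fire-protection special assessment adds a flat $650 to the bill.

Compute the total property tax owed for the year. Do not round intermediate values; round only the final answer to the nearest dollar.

Assessed value = $1,228,000 × 0.878 = $1,078,184
Taxable value = $1,078,184 − $20,000 = $1,058,184
Saltmarsh Township: $1,058,184 × 0.00322 = $3,407.35248
Sable Creek County: $1,058,184 × 0.00873 = $9,237.94632
Willowmere ISD: $1,058,184 × 0.02693 = $28,496.89512
Levies subtotal = $41,142.19392
After credit = $41,142.19392 − $2,130 = $39,012.19392
Total = $39,012.19392 + $650 = $39,662.19392

$39,662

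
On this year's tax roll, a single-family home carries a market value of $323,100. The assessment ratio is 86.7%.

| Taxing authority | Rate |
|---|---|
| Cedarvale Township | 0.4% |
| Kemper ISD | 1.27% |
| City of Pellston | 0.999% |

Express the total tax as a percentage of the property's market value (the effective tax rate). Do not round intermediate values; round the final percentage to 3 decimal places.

Assessed value = $323,100 × 0.867 = $280,127.7
Cedarvale Township: $280,127.7 × 0.004 = $1,120.5108
Kemper ISD: $280,127.7 × 0.0127 = $3,557.62179
City of Pellston: $280,127.7 × 0.00999 = $2,798.475723
Total tax = $7,476.608313
Effective rate = $7,476.608313 ÷ $323,100 = 2.314% of market value

2.314%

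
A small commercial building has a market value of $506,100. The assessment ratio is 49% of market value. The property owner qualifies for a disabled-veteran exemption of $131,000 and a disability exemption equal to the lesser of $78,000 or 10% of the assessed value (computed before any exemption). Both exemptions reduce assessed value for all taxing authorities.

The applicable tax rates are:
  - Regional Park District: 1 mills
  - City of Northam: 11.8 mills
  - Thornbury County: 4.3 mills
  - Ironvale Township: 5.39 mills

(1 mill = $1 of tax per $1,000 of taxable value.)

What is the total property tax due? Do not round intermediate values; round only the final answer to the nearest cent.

$2,073.36

Assessed value = $506,100 × 0.49 = $247,989
Disability exemption = min($78,000, 10% × $247,989) = min($78,000, $24,798.9) = $24,798.9 (percentage binds)
Taxable value = $247,989 − $131,000 − $24,798.9 = $92,190.1
Regional Park District: $92,190.1 × 0.001 = $92.1901
City of Northam: $92,190.1 × 0.0118 = $1,087.84318
Thornbury County: $92,190.1 × 0.0043 = $396.41743
Ironvale Township: $92,190.1 × 0.00539 = $496.904639
Total = $2,073.355349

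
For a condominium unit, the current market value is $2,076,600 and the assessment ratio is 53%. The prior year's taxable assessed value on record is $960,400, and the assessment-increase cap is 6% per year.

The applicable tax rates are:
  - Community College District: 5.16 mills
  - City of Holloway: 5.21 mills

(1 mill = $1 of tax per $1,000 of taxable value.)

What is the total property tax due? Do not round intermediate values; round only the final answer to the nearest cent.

Uncapped assessed value = $2,076,600 × 0.53 = $1,100,598
Cap limit = $960,400 × 1.06 = $1,018,024
Taxable assessed value = min($1,100,598, $1,018,024) = $1,018,024 (cap binds)
Community College District: $1,018,024 × 0.00516 = $5,253.00384
City of Holloway: $1,018,024 × 0.00521 = $5,303.90504
Total = $10,556.90888

$10,556.91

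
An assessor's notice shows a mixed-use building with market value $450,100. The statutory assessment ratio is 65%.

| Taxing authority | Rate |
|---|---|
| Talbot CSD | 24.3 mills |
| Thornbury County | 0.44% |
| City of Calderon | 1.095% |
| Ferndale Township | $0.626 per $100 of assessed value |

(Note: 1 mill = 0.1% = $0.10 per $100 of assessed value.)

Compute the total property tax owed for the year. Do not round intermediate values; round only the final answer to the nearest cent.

Assessed value = $450,100 × 0.65 = $292,565
Talbot CSD: $292,565 × 0.0243 = $7,109.3295
Thornbury County: $292,565 × 0.0044 = $1,287.286
City of Calderon: $292,565 × 0.01095 = $3,203.58675
Ferndale Township: $292,565 × 0.00626 = $1,831.4569
Total = $13,431.65915

$13,431.66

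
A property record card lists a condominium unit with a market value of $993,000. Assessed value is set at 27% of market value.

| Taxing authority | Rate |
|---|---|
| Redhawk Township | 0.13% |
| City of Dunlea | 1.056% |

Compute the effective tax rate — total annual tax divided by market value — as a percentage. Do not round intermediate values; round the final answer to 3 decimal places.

0.320%

Assessed value = $993,000 × 0.27 = $268,110
Redhawk Township: $268,110 × 0.0013 = $348.543
City of Dunlea: $268,110 × 0.01056 = $2,831.2416
Total tax = $3,179.7846
Effective rate = $3,179.7846 ÷ $993,000 = 0.320% of market value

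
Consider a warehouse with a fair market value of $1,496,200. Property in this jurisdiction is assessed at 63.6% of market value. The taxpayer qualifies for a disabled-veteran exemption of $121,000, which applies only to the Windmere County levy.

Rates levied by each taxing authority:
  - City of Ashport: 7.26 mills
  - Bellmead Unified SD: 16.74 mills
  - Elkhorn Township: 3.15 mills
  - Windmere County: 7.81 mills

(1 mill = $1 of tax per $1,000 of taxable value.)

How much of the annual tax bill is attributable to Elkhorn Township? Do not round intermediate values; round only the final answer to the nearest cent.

Assessed value = $1,496,200 × 0.636 = $951,583.2
Elkhorn Township taxable value = $951,583.2 (exemption does not apply)
Elkhorn Township levy = $951,583.2 × 0.00315 = $2,997.48708

$2,997.49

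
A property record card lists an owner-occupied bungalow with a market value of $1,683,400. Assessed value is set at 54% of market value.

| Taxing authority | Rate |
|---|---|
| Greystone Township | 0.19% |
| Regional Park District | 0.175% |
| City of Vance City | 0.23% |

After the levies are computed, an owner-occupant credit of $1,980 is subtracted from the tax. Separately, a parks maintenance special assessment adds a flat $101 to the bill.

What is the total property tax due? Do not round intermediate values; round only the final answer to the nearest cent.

Assessed value = $1,683,400 × 0.54 = $909,036
Greystone Township: $909,036 × 0.0019 = $1,727.1684
Regional Park District: $909,036 × 0.00175 = $1,590.813
City of Vance City: $909,036 × 0.0023 = $2,090.7828
Levies subtotal = $5,408.7642
After credit = $5,408.7642 − $1,980 = $3,428.7642
Total = $3,428.7642 + $101 = $3,529.7642

$3,529.76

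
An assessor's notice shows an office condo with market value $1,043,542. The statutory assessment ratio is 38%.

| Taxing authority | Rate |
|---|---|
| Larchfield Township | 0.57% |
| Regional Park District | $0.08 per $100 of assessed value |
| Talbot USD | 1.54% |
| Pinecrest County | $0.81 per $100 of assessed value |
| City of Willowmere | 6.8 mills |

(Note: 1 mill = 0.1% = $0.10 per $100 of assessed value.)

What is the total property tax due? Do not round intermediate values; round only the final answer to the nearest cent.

$14,592.89

Assessed value = $1,043,542 × 0.38 = $396,545.96
Larchfield Township: $396,545.96 × 0.0057 = $2,260.311972
Regional Park District: $396,545.96 × 0.0008 = $317.236768
Talbot USD: $396,545.96 × 0.0154 = $6,106.807784
Pinecrest County: $396,545.96 × 0.0081 = $3,212.022276
City of Willowmere: $396,545.96 × 0.0068 = $2,696.512528
Total = $14,592.891328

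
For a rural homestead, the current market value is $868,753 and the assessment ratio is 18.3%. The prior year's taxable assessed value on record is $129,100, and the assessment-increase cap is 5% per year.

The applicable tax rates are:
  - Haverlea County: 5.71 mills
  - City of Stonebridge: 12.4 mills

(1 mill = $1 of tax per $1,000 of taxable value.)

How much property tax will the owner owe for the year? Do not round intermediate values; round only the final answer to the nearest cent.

Uncapped assessed value = $868,753 × 0.183 = $158,981.799
Cap limit = $129,100 × 1.05 = $135,555
Taxable assessed value = min($158,981.799, $135,555) = $135,555 (cap binds)
Haverlea County: $135,555 × 0.00571 = $774.01905
City of Stonebridge: $135,555 × 0.0124 = $1,680.882
Total = $2,454.90105

$2,454.90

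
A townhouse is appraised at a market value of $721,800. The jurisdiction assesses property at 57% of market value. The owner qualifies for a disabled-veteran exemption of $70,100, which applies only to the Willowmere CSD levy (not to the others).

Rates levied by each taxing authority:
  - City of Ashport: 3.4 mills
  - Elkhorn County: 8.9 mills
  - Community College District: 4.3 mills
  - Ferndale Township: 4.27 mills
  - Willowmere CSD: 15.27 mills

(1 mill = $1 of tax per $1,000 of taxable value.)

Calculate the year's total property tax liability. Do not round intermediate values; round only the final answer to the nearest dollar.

$13,799

Assessed value = $721,800 × 0.57 = $411,426
City of Ashport: $411,426 × 0.0034 = $1,398.8484
Elkhorn County: $411,426 × 0.0089 = $3,661.6914
Community College District: $411,426 × 0.0043 = $1,769.1318
Ferndale Township: $411,426 × 0.00427 = $1,756.78902
Willowmere CSD: ($411,426 − $70,100) × 0.01527 = $341,326 × 0.01527 = $5,212.04802
Total = $13,798.50864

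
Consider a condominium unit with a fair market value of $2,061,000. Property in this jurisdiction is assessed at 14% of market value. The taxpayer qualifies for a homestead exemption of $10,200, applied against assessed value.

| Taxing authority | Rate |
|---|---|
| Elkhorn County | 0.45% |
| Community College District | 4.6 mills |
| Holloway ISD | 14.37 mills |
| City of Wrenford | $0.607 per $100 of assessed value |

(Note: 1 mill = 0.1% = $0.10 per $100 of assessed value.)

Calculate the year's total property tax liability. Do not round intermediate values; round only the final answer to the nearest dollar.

$8,222

Assessed value = $2,061,000 × 0.14 = $288,540
Taxable value = $288,540 − $10,200 = $278,340
Elkhorn County: $278,340 × 0.0045 = $1,252.53
Community College District: $278,340 × 0.0046 = $1,280.364
Holloway ISD: $278,340 × 0.01437 = $3,999.7458
City of Wrenford: $278,340 × 0.00607 = $1,689.5238
Total = $8,222.1636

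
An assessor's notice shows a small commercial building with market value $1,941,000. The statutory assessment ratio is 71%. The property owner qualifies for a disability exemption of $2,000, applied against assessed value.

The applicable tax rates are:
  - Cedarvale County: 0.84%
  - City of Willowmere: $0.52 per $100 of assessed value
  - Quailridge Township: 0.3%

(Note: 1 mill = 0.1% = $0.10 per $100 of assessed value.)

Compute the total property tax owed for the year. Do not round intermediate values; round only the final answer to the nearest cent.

Assessed value = $1,941,000 × 0.71 = $1,378,110
Taxable value = $1,378,110 − $2,000 = $1,376,110
Cedarvale County: $1,376,110 × 0.0084 = $11,559.324
City of Willowmere: $1,376,110 × 0.0052 = $7,155.772
Quailridge Township: $1,376,110 × 0.003 = $4,128.33
Total = $22,843.426

$22,843.43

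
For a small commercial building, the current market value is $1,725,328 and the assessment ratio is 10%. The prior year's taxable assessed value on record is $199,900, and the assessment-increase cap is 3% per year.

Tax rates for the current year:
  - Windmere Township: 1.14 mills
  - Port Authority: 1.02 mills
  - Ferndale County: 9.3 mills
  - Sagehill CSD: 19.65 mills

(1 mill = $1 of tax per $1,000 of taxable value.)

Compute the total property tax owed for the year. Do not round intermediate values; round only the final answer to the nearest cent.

Uncapped assessed value = $1,725,328 × 0.1 = $172,532.8
Cap limit = $199,900 × 1.03 = $205,897
Taxable assessed value = min($172,532.8, $205,897) = $172,532.8 (cap does not bind)
Windmere Township: $172,532.8 × 0.00114 = $196.687392
Port Authority: $172,532.8 × 0.00102 = $175.983456
Ferndale County: $172,532.8 × 0.0093 = $1,604.55504
Sagehill CSD: $172,532.8 × 0.01965 = $3,390.26952
Total = $5,367.495408

$5,367.50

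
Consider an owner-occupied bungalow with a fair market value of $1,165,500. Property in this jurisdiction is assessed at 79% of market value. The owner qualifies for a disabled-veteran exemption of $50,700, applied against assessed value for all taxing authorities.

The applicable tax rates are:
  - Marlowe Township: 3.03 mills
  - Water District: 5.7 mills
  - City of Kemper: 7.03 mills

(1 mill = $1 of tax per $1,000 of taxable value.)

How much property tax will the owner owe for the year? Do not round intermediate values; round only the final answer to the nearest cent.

Assessed value = $1,165,500 × 0.79 = $920,745
Taxable value = $920,745 − $50,700 = $870,045
Marlowe Township: $870,045 × 0.00303 = $2,636.23635
Water District: $870,045 × 0.0057 = $4,959.2565
City of Kemper: $870,045 × 0.00703 = $6,116.41635
Total = $2,636.23635 + $4,959.2565 + $6,116.41635 = $13,711.9092

$13,711.91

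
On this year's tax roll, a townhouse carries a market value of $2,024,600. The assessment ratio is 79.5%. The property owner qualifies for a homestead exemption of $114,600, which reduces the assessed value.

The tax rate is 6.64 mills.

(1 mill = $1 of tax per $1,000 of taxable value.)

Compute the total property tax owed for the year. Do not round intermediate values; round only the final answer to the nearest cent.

Assessed value = $2,024,600 × 0.795 = $1,609,557
Taxable value = $1,609,557 − $114,600 = $1,494,957
Tax = $1,494,957 × 0.00664 = $9,926.51448

$9,926.51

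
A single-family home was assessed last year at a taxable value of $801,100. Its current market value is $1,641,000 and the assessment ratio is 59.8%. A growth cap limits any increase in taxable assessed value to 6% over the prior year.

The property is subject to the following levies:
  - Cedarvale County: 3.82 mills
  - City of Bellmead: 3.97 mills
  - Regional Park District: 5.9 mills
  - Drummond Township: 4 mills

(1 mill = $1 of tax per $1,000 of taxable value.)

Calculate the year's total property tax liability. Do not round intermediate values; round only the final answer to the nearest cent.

$15,021.75

Uncapped assessed value = $1,641,000 × 0.598 = $981,318
Cap limit = $801,100 × 1.06 = $849,166
Taxable assessed value = min($981,318, $849,166) = $849,166 (cap binds)
Cedarvale County: $849,166 × 0.00382 = $3,243.81412
City of Bellmead: $849,166 × 0.00397 = $3,371.18902
Regional Park District: $849,166 × 0.0059 = $5,010.0794
Drummond Township: $849,166 × 0.004 = $3,396.664
Total = $15,021.74654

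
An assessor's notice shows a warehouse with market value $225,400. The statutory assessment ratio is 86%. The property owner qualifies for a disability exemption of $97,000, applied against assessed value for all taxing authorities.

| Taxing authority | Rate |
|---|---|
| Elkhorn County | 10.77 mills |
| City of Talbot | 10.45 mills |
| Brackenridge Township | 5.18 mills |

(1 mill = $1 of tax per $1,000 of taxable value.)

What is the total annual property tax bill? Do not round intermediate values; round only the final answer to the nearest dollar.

$2,557

Assessed value = $225,400 × 0.86 = $193,844
Taxable value = $193,844 − $97,000 = $96,844
Elkhorn County: $96,844 × 0.01077 = $1,043.00988
City of Talbot: $96,844 × 0.01045 = $1,012.0198
Brackenridge Township: $96,844 × 0.00518 = $501.65192
Total = $1,043.00988 + $1,012.0198 + $501.65192 = $2,556.6816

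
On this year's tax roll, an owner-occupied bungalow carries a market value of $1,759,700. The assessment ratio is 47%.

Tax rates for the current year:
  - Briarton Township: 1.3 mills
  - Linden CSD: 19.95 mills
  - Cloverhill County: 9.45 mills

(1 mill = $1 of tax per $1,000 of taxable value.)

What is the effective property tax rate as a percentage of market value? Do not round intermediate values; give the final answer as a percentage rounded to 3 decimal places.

Assessed value = $1,759,700 × 0.47 = $827,059
Briarton Township: $827,059 × 0.0013 = $1,075.1767
Linden CSD: $827,059 × 0.01995 = $16,499.82705
Cloverhill County: $827,059 × 0.00945 = $7,815.70755
Total tax = $25,390.7113
Effective rate = $25,390.7113 ÷ $1,759,700 = 1.443% of market value

1.443%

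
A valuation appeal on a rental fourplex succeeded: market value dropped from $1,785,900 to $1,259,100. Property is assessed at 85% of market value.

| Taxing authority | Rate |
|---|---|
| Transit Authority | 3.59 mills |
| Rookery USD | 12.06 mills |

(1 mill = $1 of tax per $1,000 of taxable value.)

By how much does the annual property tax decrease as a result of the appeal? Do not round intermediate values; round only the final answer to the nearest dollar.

$7,008

Old assessed value = $1,785,900 × 0.85 = $1,518,015
New assessed value = $1,259,100 × 0.85 = $1,070,235
Combined rate = 0.00359 + 0.01206 = 0.01565
Old tax = $1,518,015 × 0.01565 = $23,756.93475
New tax = $1,070,235 × 0.01565 = $16,749.17775
Reduction = $23,756.93475 − $16,749.17775 = $7,007.757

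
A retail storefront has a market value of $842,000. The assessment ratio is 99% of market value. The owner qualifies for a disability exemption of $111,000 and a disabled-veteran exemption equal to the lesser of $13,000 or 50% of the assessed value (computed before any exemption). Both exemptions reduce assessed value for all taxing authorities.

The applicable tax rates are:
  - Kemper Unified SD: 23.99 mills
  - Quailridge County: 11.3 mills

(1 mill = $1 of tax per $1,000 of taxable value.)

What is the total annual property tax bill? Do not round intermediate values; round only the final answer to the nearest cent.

$25,041.08

Assessed value = $842,000 × 0.99 = $833,580
Disabled-veteran exemption = min($13,000, 50% × $833,580) = min($13,000, $416,790) = $13,000 (dollar cap binds)
Taxable value = $833,580 − $111,000 − $13,000 = $709,580
Kemper Unified SD: $709,580 × 0.02399 = $17,022.8242
Quailridge County: $709,580 × 0.0113 = $8,018.254
Total = $25,041.0782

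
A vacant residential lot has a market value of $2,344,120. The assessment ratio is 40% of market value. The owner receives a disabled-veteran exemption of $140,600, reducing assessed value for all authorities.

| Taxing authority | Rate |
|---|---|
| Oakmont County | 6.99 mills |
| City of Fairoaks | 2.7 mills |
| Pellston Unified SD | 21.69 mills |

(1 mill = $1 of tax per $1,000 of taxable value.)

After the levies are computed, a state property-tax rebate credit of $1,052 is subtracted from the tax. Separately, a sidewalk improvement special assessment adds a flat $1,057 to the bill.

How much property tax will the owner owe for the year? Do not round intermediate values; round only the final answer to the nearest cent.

$25,016.37

Assessed value = $2,344,120 × 0.4 = $937,648
Taxable value = $937,648 − $140,600 = $797,048
Oakmont County: $797,048 × 0.00699 = $5,571.36552
City of Fairoaks: $797,048 × 0.0027 = $2,152.0296
Pellston Unified SD: $797,048 × 0.02169 = $17,287.97112
Levies subtotal = $25,011.36624
After credit = $25,011.36624 − $1,052 = $23,959.36624
Total = $23,959.36624 + $1,057 = $25,016.36624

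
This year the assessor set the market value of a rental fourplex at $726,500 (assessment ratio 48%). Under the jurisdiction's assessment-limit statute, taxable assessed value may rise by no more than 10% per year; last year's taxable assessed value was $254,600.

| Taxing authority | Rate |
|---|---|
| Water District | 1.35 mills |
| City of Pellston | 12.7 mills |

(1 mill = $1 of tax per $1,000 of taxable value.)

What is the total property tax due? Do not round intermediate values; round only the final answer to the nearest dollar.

$3,935

Uncapped assessed value = $726,500 × 0.48 = $348,720
Cap limit = $254,600 × 1.1 = $280,060
Taxable assessed value = min($348,720, $280,060) = $280,060 (cap binds)
Water District: $280,060 × 0.00135 = $378.081
City of Pellston: $280,060 × 0.0127 = $3,556.762
Total = $3,934.843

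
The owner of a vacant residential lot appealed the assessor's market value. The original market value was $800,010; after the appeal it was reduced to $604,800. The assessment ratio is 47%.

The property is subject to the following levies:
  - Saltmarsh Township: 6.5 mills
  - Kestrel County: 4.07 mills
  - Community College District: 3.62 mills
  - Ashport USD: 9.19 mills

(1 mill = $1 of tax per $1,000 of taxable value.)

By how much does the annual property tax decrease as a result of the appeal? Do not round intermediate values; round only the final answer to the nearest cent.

Old assessed value = $800,010 × 0.47 = $376,004.7
New assessed value = $604,800 × 0.47 = $284,256
Combined rate = 0.0065 + 0.00407 + 0.00362 + 0.00919 = 0.02338
Old tax = $376,004.7 × 0.02338 = $8,790.989886
New tax = $284,256 × 0.02338 = $6,645.90528
Reduction = $8,790.989886 − $6,645.90528 = $2,145.084606

$2,145.08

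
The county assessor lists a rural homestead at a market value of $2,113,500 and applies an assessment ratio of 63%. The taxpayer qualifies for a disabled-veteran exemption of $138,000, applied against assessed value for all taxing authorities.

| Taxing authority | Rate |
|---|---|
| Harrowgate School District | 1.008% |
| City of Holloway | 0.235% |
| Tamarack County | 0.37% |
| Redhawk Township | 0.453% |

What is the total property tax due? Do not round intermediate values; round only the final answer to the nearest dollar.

Assessed value = $2,113,500 × 0.63 = $1,331,505
Taxable value = $1,331,505 − $138,000 = $1,193,505
Harrowgate School District: $1,193,505 × 0.01008 = $12,030.5304
City of Holloway: $1,193,505 × 0.00235 = $2,804.73675
Tamarack County: $1,193,505 × 0.0037 = $4,415.9685
Redhawk Township: $1,193,505 × 0.00453 = $5,406.57765
Total = $12,030.5304 + $2,804.73675 + $4,415.9685 + $5,406.57765 = $24,657.8133

$24,658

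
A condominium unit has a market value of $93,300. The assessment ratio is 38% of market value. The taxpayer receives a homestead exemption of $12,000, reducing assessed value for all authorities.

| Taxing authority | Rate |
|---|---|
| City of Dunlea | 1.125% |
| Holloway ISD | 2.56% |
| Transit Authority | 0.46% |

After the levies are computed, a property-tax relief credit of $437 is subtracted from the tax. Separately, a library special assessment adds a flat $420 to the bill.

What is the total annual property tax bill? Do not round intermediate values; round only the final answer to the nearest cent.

$955.17

Assessed value = $93,300 × 0.38 = $35,454
Taxable value = $35,454 − $12,000 = $23,454
City of Dunlea: $23,454 × 0.01125 = $263.8575
Holloway ISD: $23,454 × 0.0256 = $600.4224
Transit Authority: $23,454 × 0.0046 = $107.8884
Levies subtotal = $972.1683
After credit = $972.1683 − $437 = $535.1683
Total = $535.1683 + $420 = $955.1683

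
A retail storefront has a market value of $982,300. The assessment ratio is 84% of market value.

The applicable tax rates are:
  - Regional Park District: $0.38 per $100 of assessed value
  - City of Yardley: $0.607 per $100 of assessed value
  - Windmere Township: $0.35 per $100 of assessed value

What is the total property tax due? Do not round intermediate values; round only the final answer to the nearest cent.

$11,032.01

Assessed value = $982,300 × 0.84 = $825,132
Regional Park District: $825,132 × 0.0038 = $3,135.5016
City of Yardley: $825,132 × 0.00607 = $5,008.55124
Windmere Township: $825,132 × 0.0035 = $2,887.962
Total = $3,135.5016 + $5,008.55124 + $2,887.962 = $11,032.01484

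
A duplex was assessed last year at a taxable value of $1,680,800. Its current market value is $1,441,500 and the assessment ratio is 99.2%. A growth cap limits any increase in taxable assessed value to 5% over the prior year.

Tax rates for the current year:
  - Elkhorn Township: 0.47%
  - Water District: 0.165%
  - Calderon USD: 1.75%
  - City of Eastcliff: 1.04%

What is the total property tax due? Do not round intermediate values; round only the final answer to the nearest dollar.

Uncapped assessed value = $1,441,500 × 0.992 = $1,429,968
Cap limit = $1,680,800 × 1.05 = $1,764,840
Taxable assessed value = min($1,429,968, $1,764,840) = $1,429,968 (cap does not bind)
Elkhorn Township: $1,429,968 × 0.0047 = $6,720.8496
Water District: $1,429,968 × 0.00165 = $2,359.4472
Calderon USD: $1,429,968 × 0.0175 = $25,024.44
City of Eastcliff: $1,429,968 × 0.0104 = $14,871.6672
Total = $48,976.404

$48,976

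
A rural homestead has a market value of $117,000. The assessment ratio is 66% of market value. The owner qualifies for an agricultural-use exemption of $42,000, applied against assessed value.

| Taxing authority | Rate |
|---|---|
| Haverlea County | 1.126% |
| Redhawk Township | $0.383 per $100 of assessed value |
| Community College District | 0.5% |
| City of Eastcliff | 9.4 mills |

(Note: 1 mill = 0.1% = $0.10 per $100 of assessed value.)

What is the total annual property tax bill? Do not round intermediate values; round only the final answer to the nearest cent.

$1,038.64

Assessed value = $117,000 × 0.66 = $77,220
Taxable value = $77,220 − $42,000 = $35,220
Haverlea County: $35,220 × 0.01126 = $396.5772
Redhawk Township: $35,220 × 0.00383 = $134.8926
Community College District: $35,220 × 0.005 = $176.1
City of Eastcliff: $35,220 × 0.0094 = $331.068
Total = $1,038.6378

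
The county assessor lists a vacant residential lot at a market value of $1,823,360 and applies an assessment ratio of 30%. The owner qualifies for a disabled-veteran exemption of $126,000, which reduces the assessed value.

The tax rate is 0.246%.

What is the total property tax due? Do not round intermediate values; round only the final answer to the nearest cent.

$1,035.68

Assessed value = $1,823,360 × 0.3 = $547,008
Taxable value = $547,008 − $126,000 = $421,008
Tax = $421,008 × 0.00246 = $1,035.67968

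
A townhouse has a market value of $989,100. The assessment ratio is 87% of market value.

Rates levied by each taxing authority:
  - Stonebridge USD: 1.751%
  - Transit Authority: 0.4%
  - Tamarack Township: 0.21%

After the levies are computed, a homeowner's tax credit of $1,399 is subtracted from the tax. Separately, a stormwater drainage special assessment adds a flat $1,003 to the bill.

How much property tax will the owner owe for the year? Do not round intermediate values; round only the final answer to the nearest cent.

$19,920.81

Assessed value = $989,100 × 0.87 = $860,517
Stonebridge USD: $860,517 × 0.01751 = $15,067.65267
Transit Authority: $860,517 × 0.004 = $3,442.068
Tamarack Township: $860,517 × 0.0021 = $1,807.0857
Levies subtotal = $20,316.80637
After credit = $20,316.80637 − $1,399 = $18,917.80637
Total = $18,917.80637 + $1,003 = $19,920.80637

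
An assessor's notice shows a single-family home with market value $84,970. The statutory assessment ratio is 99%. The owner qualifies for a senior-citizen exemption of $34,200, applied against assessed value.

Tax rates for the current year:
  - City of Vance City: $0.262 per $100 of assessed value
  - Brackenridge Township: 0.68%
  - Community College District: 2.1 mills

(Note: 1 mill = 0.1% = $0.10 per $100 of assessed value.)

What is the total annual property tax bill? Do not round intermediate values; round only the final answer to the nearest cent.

Assessed value = $84,970 × 0.99 = $84,120.3
Taxable value = $84,120.3 − $34,200 = $49,920.3
City of Vance City: $49,920.3 × 0.00262 = $130.791186
Brackenridge Township: $49,920.3 × 0.0068 = $339.45804
Community College District: $49,920.3 × 0.0021 = $104.83263
Total = $575.081856

$575.08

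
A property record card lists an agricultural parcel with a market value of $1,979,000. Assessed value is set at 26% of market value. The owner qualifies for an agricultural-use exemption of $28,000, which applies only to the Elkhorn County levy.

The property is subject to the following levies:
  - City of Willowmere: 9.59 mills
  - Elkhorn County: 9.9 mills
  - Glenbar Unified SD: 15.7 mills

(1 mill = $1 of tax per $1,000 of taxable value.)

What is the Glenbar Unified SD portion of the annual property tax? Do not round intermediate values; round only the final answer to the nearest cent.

Assessed value = $1,979,000 × 0.26 = $514,540
Glenbar Unified SD taxable value = $514,540 (exemption does not apply)
Glenbar Unified SD levy = $514,540 × 0.0157 = $8,078.278

$8,078.28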